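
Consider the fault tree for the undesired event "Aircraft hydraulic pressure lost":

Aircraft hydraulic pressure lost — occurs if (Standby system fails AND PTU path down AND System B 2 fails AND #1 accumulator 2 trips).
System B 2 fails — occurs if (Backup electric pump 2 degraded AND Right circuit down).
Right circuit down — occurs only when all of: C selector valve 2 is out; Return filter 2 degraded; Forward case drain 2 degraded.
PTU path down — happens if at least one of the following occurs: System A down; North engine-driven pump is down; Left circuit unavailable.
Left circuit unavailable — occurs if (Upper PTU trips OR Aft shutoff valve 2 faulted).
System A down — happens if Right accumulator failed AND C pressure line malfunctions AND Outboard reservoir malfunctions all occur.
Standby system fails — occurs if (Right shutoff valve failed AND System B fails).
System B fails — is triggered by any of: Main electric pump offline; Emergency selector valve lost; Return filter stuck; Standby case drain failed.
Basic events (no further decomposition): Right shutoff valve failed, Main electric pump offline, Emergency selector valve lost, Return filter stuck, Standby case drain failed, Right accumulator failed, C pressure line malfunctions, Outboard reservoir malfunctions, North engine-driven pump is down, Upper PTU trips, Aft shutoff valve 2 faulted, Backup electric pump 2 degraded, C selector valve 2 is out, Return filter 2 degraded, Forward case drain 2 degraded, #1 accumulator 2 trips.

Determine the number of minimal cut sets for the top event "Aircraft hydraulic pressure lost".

System B fails [OR]: union of children's cut sets → 4 cut set(s).
Standby system fails [AND]: one cut set from each child combined → 1 × 4 = 4 cut set(s).
System A down [AND]: one cut set from each child combined → 1 × 1 × 1 = 1 cut set(s).
Left circuit unavailable [OR]: union of children's cut sets → 2 cut set(s).
PTU path down [OR]: union of children's cut sets → 4 cut set(s).
Right circuit down [AND]: one cut set from each child combined → 1 × 1 × 1 = 1 cut set(s).
System B 2 fails [AND]: one cut set from each child combined → 1 × 1 = 1 cut set(s).
Aircraft hydraulic pressure lost [AND]: one cut set from each child combined → 4 × 4 × 1 × 1 = 16 cut set(s).

16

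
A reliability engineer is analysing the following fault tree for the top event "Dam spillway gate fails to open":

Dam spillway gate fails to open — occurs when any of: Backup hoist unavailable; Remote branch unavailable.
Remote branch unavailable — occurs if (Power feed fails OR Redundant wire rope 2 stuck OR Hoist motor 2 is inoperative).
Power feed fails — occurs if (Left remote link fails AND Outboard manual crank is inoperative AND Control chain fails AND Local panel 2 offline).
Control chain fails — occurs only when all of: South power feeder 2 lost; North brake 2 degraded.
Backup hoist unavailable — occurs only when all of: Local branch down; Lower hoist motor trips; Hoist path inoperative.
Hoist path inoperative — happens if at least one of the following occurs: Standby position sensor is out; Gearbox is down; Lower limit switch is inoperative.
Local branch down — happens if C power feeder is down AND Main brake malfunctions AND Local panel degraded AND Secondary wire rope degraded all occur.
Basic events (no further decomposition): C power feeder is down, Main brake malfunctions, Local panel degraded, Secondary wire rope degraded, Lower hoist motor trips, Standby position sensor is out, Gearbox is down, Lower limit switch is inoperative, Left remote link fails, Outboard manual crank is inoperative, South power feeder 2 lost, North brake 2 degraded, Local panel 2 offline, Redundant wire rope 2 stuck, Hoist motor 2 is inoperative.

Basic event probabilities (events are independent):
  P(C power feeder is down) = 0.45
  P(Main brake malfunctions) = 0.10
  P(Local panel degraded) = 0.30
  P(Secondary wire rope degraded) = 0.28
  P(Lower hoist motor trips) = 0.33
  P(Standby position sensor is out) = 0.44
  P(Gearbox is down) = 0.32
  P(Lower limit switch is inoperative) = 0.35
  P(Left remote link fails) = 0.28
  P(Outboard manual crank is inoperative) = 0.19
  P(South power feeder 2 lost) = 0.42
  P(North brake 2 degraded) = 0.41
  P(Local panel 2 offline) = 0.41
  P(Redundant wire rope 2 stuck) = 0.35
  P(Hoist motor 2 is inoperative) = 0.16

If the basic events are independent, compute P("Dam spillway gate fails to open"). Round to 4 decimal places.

P(Local branch down) [AND] = 0.45 × 0.10 × 0.30 × 0.28 = 0.003780
P(Hoist path inoperative) [OR] = 1 − (1−0.44) × (1−0.32) × (1−0.35) = 0.752480
P(Backup hoist unavailable) [AND] = 0.003780 × 0.33 × 0.752480 = 0.000939
P(Control chain fails) [AND] = 0.42 × 0.41 = 0.172200
P(Power feed fails) [AND] = 0.28 × 0.19 × 0.172200 × 0.41 = 0.003756
P(Remote branch unavailable) [OR] = 1 − (1−0.003756) × (1−0.35) × (1−0.16) = 0.456051
P(Dam spillway gate fails to open) [OR] = 1 − (1−0.000939) × (1−0.456051) = 0.456562
Rounded to 4 decimal places: P(Dam spillway gate fails to open) ≈ 0.4566.

0.4566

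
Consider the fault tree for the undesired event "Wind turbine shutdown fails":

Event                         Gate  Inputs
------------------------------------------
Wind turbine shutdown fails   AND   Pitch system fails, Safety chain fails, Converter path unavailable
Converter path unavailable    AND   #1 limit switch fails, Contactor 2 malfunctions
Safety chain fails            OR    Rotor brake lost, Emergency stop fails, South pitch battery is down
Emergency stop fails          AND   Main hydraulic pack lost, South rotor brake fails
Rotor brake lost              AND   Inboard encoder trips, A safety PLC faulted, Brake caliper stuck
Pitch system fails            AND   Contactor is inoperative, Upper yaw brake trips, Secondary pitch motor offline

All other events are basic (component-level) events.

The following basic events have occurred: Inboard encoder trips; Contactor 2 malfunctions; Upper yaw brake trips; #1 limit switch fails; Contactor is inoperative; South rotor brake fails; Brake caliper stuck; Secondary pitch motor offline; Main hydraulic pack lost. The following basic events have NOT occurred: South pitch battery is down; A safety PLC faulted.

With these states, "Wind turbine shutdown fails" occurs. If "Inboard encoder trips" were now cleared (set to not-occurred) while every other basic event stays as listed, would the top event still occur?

Counterfactual: set "Inboard encoder trips" to not occurred.
Pitch system fails [AND]: Contactor is inoperative=occurs, Upper yaw brake trips=occurs, Secondary pitch motor offline=occurs → all inputs occur → occurs.
Rotor brake lost [AND]: Inboard encoder trips=not, A safety PLC faulted=not, Brake caliper stuck=occurs → not all inputs occur → does not occur.
Emergency stop fails [AND]: Main hydraulic pack lost=occurs, South rotor brake fails=occurs → all inputs occur → occurs.
Safety chain fails [OR]: Rotor brake lost=not, Emergency stop fails=occurs, South pitch battery is down=not → at least one input occurs → occurs.
Converter path unavailable [AND]: #1 limit switch fails=occurs, Contactor 2 malfunctions=occurs → all inputs occur → occurs.
Wind turbine shutdown fails [AND]: Pitch system fails=occurs, Safety chain fails=occurs, Converter path unavailable=occurs → all inputs occur → occurs.

Yes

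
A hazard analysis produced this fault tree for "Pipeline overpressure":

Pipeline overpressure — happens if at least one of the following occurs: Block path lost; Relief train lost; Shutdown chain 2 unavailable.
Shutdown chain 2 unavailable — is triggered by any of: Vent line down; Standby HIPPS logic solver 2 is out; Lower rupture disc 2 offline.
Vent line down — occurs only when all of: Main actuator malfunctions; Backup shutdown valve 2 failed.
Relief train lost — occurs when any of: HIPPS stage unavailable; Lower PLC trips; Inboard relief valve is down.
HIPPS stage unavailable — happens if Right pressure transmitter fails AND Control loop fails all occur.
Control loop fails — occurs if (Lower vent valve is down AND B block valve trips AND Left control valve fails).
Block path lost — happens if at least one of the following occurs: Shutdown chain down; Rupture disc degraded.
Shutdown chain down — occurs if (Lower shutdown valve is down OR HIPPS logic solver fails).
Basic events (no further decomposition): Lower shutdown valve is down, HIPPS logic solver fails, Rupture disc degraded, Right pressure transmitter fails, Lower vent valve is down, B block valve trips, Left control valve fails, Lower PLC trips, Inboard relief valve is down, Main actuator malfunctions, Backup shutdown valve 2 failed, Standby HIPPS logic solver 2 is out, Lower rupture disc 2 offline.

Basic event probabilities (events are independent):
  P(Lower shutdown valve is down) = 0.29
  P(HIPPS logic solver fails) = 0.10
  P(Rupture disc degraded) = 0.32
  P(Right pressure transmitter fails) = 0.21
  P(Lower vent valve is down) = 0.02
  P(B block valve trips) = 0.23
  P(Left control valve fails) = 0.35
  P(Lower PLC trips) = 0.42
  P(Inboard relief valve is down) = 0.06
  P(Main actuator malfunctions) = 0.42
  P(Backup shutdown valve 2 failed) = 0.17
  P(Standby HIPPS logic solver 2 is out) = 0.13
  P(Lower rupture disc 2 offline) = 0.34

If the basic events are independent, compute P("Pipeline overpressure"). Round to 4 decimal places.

0.8737

P(Shutdown chain down) [OR] = 1 − (1−0.29) × (1−0.10) = 0.361000
P(Block path lost) [OR] = 1 − (1−0.361000) × (1−0.32) = 0.565480
P(Control loop fails) [AND] = 0.02 × 0.23 × 0.35 = 0.001610
P(HIPPS stage unavailable) [AND] = 0.21 × 0.001610 = 0.000338
P(Relief train lost) [OR] = 1 − (1−0.000338) × (1−0.42) × (1−0.06) = 0.454984
P(Vent line down) [AND] = 0.42 × 0.17 = 0.071400
P(Shutdown chain 2 unavailable) [OR] = 1 − (1−0.071400) × (1−0.13) × (1−0.34) = 0.466798
P(Pipeline overpressure) [OR] = 1 − (1−0.565480) × (1−0.454984) × (1−0.466798) = 0.873727
Rounded to 4 decimal places: P(Pipeline overpressure) ≈ 0.8737.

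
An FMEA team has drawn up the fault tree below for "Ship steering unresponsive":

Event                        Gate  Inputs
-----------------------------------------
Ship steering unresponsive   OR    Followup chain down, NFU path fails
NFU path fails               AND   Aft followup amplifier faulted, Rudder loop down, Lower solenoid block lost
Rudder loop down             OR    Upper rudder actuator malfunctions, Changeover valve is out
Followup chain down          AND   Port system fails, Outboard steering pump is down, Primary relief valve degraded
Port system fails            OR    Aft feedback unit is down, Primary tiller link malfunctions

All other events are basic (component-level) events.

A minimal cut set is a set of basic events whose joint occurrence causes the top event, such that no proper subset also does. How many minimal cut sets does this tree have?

4

Port system fails [OR]: union of children's cut sets → 2 cut set(s).
Followup chain down [AND]: one cut set from each child combined → 2 × 1 × 1 = 2 cut set(s).
Rudder loop down [OR]: union of children's cut sets → 2 cut set(s).
NFU path fails [AND]: one cut set from each child combined → 1 × 2 × 1 = 2 cut set(s).
Ship steering unresponsive [OR]: union of children's cut sets → 4 cut set(s).
Minimal cut sets: {Aft feedback unit is down, Outboard steering pump is down, Primary relief valve degraded}; {Outboard steering pump is down, Primary relief valve degraded, Primary tiller link malfunctions}; {Aft followup amplifier faulted, Lower solenoid block lost, Upper rudder actuator malfunctions}; {Aft followup amplifier faulted, Changeover valve is out, Lower solenoid block lost}.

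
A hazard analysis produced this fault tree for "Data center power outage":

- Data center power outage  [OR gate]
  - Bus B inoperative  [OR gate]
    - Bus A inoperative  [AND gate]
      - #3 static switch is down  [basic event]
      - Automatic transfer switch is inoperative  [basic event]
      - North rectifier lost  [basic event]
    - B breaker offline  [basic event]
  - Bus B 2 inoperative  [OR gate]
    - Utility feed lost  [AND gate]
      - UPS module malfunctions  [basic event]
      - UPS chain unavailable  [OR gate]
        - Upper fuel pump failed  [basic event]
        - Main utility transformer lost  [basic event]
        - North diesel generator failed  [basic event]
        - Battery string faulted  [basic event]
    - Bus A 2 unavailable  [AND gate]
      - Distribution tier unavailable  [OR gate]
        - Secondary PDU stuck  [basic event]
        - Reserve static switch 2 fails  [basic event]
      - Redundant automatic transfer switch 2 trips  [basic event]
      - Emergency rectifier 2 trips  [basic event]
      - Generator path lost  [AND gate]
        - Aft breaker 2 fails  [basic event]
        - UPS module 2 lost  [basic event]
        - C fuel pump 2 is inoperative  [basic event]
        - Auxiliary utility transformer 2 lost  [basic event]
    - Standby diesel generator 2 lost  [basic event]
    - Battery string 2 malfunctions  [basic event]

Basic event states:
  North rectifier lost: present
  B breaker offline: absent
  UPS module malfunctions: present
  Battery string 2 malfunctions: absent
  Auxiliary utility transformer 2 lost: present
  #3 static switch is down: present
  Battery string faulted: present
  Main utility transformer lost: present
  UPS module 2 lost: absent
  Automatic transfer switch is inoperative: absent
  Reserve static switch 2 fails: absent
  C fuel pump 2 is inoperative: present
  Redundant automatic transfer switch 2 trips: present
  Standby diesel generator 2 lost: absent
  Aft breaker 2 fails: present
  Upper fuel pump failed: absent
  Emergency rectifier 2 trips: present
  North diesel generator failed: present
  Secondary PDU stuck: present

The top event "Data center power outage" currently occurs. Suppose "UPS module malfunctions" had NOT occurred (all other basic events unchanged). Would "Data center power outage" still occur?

Counterfactual: set "UPS module malfunctions" to not occurred.
Bus A inoperative [AND]: #3 static switch is down=occurs, Automatic transfer switch is inoperative=not, North rectifier lost=occurs → not all inputs occur → does not occur.
Bus B inoperative [OR]: Bus A inoperative=not, B breaker offline=not → no input occurs → does not occur.
UPS chain unavailable [OR]: Upper fuel pump failed=not, Main utility transformer lost=occurs, North diesel generator failed=occurs, Battery string faulted=occurs → at least one input occurs → occurs.
Utility feed lost [AND]: UPS module malfunctions=not, UPS chain unavailable=occurs → not all inputs occur → does not occur.
Distribution tier unavailable [OR]: Secondary PDU stuck=occurs, Reserve static switch 2 fails=not → at least one input occurs → occurs.
Generator path lost [AND]: Aft breaker 2 fails=occurs, UPS module 2 lost=not, C fuel pump 2 is inoperative=occurs, Auxiliary utility transformer 2 lost=occurs → not all inputs occur → does not occur.
Bus A 2 unavailable [AND]: Distribution tier unavailable=occurs, Redundant automatic transfer switch 2 trips=occurs, Emergency rectifier 2 trips=occurs, Generator path lost=not → not all inputs occur → does not occur.
Bus B 2 inoperative [OR]: Utility feed lost=not, Bus A 2 unavailable=not, Standby diesel generator 2 lost=not, Battery string 2 malfunctions=not → no input occurs → does not occur.
Data center power outage [OR]: Bus B inoperative=not, Bus B 2 inoperative=not → no input occurs → does not occur.

No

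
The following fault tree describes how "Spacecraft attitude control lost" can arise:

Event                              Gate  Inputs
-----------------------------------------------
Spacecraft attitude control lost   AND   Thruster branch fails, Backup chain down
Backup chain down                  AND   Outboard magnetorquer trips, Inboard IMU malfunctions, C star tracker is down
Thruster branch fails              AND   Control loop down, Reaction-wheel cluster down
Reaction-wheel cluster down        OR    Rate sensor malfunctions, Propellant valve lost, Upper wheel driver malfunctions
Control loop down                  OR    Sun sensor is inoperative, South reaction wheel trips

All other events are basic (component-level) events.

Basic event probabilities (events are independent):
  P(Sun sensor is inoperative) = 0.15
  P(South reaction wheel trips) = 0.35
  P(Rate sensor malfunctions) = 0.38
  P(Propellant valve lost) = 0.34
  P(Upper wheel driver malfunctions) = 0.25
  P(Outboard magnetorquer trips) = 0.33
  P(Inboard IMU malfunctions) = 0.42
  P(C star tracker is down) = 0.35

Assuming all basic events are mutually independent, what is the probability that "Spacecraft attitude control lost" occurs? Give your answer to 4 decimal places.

P(Control loop down) [OR] = 1 − (1−0.15) × (1−0.35) = 0.447500
P(Reaction-wheel cluster down) [OR] = 1 − (1−0.38) × (1−0.34) × (1−0.25) = 0.693100
P(Thruster branch fails) [AND] = 0.447500 × 0.693100 = 0.310162
P(Backup chain down) [AND] = 0.33 × 0.42 × 0.35 = 0.048510
P(Spacecraft attitude control lost) [AND] = 0.310162 × 0.048510 = 0.015046
Rounded to 4 decimal places: P(Spacecraft attitude control lost) ≈ 0.0150.

0.0150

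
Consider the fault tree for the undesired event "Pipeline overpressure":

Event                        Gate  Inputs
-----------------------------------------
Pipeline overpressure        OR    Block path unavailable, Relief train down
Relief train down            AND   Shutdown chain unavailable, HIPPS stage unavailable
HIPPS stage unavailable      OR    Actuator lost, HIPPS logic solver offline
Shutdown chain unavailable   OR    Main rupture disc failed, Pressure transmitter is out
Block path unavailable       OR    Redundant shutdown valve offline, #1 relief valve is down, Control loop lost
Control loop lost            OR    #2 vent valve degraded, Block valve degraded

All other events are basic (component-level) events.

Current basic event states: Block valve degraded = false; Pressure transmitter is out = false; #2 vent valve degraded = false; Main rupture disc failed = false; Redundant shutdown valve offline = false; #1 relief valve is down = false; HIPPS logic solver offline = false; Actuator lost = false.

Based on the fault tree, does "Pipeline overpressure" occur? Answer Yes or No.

No

Control loop lost [OR]: #2 vent valve degraded=not, Block valve degraded=not → no input occurs → does not occur.
Block path unavailable [OR]: Redundant shutdown valve offline=not, #1 relief valve is down=not, Control loop lost=not → no input occurs → does not occur.
Shutdown chain unavailable [OR]: Main rupture disc failed=not, Pressure transmitter is out=not → no input occurs → does not occur.
HIPPS stage unavailable [OR]: Actuator lost=not, HIPPS logic solver offline=not → no input occurs → does not occur.
Relief train down [AND]: Shutdown chain unavailable=not, HIPPS stage unavailable=not → not all inputs occur → does not occur.
Pipeline overpressure [OR]: Block path unavailable=not, Relief train down=not → no input occurs → does not occur.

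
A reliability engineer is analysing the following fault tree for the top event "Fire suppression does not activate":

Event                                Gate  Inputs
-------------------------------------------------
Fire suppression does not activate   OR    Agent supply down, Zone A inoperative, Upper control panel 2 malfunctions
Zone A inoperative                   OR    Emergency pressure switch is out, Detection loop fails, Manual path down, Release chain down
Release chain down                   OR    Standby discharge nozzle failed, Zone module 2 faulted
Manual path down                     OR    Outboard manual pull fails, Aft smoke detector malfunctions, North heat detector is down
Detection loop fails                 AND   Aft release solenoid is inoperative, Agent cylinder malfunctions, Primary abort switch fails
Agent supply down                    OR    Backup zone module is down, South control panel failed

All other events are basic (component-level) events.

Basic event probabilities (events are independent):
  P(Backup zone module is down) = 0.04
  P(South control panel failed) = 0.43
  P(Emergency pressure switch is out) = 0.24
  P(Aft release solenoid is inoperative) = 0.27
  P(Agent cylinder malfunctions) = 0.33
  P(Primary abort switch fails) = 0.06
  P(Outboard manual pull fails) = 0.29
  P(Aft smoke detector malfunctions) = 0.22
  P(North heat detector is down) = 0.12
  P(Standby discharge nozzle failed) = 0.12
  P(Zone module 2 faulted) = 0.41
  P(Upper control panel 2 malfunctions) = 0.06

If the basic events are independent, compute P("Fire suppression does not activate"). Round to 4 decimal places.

0.9016

P(Agent supply down) [OR] = 1 − (1−0.04) × (1−0.43) = 0.452800
P(Detection loop fails) [AND] = 0.27 × 0.33 × 0.06 = 0.005346
P(Manual path down) [OR] = 1 − (1−0.29) × (1−0.22) × (1−0.12) = 0.512656
P(Release chain down) [OR] = 1 − (1−0.12) × (1−0.41) = 0.480800
P(Zone A inoperative) [OR] = 1 − (1−0.24) × (1−0.005346) × (1−0.512656) × (1−0.480800) = 0.808726
P(Fire suppression does not activate) [OR] = 1 − (1−0.452800) × (1−0.808726) × (1−0.06) = 0.901615
Rounded to 4 decimal places: P(Fire suppression does not activate) ≈ 0.9016.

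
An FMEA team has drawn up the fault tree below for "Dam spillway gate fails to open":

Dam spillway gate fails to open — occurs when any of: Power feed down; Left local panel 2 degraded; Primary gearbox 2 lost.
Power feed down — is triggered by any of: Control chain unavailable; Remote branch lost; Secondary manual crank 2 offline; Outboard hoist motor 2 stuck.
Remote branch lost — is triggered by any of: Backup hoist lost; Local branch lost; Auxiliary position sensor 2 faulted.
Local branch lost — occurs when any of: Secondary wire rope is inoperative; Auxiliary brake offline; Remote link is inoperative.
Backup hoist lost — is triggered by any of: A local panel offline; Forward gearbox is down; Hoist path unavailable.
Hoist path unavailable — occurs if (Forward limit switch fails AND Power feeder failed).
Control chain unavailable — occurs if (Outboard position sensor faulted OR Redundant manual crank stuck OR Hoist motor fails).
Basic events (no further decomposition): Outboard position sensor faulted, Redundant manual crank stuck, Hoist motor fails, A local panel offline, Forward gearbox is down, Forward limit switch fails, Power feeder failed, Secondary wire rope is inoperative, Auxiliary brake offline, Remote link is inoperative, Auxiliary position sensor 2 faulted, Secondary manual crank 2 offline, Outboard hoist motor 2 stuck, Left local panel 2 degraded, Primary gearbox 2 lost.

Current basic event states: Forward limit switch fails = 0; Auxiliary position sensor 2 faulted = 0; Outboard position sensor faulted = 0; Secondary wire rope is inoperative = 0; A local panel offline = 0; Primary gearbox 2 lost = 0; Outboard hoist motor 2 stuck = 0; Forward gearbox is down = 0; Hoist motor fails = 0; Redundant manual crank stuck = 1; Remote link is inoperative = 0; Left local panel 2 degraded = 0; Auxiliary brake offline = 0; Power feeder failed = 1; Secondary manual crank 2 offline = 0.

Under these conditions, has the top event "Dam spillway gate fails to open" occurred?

Control chain unavailable [OR]: Outboard position sensor faulted=not, Redundant manual crank stuck=occurs, Hoist motor fails=not → at least one input occurs → occurs.
Hoist path unavailable [AND]: Forward limit switch fails=not, Power feeder failed=occurs → not all inputs occur → does not occur.
Backup hoist lost [OR]: A local panel offline=not, Forward gearbox is down=not, Hoist path unavailable=not → no input occurs → does not occur.
Local branch lost [OR]: Secondary wire rope is inoperative=not, Auxiliary brake offline=not, Remote link is inoperative=not → no input occurs → does not occur.
Remote branch lost [OR]: Backup hoist lost=not, Local branch lost=not, Auxiliary position sensor 2 faulted=not → no input occurs → does not occur.
Power feed down [OR]: Control chain unavailable=occurs, Remote branch lost=not, Secondary manual crank 2 offline=not, Outboard hoist motor 2 stuck=not → at least one input occurs → occurs.
Dam spillway gate fails to open [OR]: Power feed down=occurs, Left local panel 2 degraded=not, Primary gearbox 2 lost=not → at least one input occurs → occurs.

Yes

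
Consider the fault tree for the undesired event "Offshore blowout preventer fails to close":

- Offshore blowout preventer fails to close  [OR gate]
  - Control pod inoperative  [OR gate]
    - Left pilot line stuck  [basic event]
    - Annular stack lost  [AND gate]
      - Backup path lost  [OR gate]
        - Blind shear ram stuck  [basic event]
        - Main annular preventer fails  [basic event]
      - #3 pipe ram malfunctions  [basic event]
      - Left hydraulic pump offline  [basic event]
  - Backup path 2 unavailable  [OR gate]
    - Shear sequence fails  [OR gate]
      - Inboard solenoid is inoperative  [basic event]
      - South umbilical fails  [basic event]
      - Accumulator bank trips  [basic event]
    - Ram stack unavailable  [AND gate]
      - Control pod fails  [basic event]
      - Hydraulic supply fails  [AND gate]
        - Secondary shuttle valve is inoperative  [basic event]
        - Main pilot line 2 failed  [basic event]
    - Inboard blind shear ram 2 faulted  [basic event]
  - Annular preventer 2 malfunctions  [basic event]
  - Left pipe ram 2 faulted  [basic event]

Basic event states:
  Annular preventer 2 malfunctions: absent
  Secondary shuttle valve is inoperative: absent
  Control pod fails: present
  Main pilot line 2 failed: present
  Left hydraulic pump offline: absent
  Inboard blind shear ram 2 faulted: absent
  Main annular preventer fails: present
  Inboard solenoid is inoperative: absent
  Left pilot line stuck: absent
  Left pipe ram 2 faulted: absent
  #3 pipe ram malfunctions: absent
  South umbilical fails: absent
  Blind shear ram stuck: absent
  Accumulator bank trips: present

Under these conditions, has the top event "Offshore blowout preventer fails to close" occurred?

Backup path lost [OR]: Blind shear ram stuck=not, Main annular preventer fails=occurs → at least one input occurs → occurs.
Annular stack lost [AND]: Backup path lost=occurs, #3 pipe ram malfunctions=not, Left hydraulic pump offline=not → not all inputs occur → does not occur.
Control pod inoperative [OR]: Left pilot line stuck=not, Annular stack lost=not → no input occurs → does not occur.
Shear sequence fails [OR]: Inboard solenoid is inoperative=not, South umbilical fails=not, Accumulator bank trips=occurs → at least one input occurs → occurs.
Hydraulic supply fails [AND]: Secondary shuttle valve is inoperative=not, Main pilot line 2 failed=occurs → not all inputs occur → does not occur.
Ram stack unavailable [AND]: Control pod fails=occurs, Hydraulic supply fails=not → not all inputs occur → does not occur.
Backup path 2 unavailable [OR]: Shear sequence fails=occurs, Ram stack unavailable=not, Inboard blind shear ram 2 faulted=not → at least one input occurs → occurs.
Offshore blowout preventer fails to close [OR]: Control pod inoperative=not, Backup path 2 unavailable=occurs, Annular preventer 2 malfunctions=not, Left pipe ram 2 faulted=not → at least one input occurs → occurs.

Yes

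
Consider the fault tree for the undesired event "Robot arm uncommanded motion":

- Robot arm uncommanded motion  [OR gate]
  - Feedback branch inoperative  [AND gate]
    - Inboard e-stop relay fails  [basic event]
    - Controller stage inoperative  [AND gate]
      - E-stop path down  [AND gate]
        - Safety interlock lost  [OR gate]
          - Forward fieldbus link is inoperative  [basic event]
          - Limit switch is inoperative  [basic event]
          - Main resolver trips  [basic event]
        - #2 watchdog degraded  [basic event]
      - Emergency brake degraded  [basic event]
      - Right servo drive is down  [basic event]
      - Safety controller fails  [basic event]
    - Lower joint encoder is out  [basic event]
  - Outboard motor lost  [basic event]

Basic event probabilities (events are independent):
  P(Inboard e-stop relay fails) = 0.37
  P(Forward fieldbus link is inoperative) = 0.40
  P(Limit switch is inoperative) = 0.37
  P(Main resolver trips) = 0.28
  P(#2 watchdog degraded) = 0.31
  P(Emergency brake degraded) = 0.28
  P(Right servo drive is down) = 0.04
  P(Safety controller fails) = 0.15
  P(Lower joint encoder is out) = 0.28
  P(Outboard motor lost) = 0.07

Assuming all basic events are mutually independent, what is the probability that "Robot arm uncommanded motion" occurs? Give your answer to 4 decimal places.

0.0700

P(Safety interlock lost) [OR] = 1 − (1−0.40) × (1−0.37) × (1−0.28) = 0.727840
P(E-stop path down) [AND] = 0.727840 × 0.31 = 0.225630
P(Controller stage inoperative) [AND] = 0.225630 × 0.28 × 0.04 × 0.15 = 0.000379
P(Feedback branch inoperative) [AND] = 0.37 × 0.000379 × 0.28 = 0.000039
P(Robot arm uncommanded motion) [OR] = 1 − (1−0.000039) × (1−0.07) = 0.070036
Rounded to 4 decimal places: P(Robot arm uncommanded motion) ≈ 0.0700.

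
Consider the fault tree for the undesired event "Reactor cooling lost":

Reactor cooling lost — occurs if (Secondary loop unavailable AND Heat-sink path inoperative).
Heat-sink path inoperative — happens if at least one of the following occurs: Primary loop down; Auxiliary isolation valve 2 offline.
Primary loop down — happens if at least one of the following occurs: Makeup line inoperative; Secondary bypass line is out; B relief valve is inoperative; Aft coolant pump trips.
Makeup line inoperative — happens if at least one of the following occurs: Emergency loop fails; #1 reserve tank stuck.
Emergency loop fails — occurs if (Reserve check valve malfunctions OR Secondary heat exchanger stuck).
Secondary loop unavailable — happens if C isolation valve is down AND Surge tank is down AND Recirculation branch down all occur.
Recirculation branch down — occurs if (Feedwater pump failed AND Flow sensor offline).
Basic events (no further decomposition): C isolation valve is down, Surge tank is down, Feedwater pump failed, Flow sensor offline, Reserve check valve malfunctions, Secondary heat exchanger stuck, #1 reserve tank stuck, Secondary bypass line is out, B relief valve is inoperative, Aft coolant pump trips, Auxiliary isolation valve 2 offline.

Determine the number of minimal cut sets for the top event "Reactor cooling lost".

Recirculation branch down [AND]: one cut set from each child combined → 1 × 1 = 1 cut set(s).
Secondary loop unavailable [AND]: one cut set from each child combined → 1 × 1 × 1 = 1 cut set(s).
Emergency loop fails [OR]: union of children's cut sets → 2 cut set(s).
Makeup line inoperative [OR]: union of children's cut sets → 3 cut set(s).
Primary loop down [OR]: union of children's cut sets → 6 cut set(s).
Heat-sink path inoperative [OR]: union of children's cut sets → 7 cut set(s).
Reactor cooling lost [AND]: one cut set from each child combined → 1 × 7 = 7 cut set(s).
Minimal cut sets: {C isolation valve is down, Feedwater pump failed, Flow sensor offline, Reserve check valve malfunctions, Surge tank is down}; {C isolation valve is down, Feedwater pump failed, Flow sensor offline, Secondary heat exchanger stuck, Surge tank is down}; {#1 reserve tank stuck, C isolation valve is down, Feedwater pump failed, Flow sensor offline, Surge tank is down}; {C isolation valve is down, Feedwater pump failed, Flow sensor offline, Secondary bypass line is out, Surge tank is down}; {B relief valve is inoperative, C isolation valve is down, Feedwater pump failed, Flow sensor offline, Surge tank is down}; {Aft coolant pump trips, C isolation valve is down, Feedwater pump failed, Flow sensor offline, Surge tank is down}; {Auxiliary isolation valve 2 offline, C isolation valve is down, Feedwater pump failed, Flow sensor offline, Surge tank is down}.

7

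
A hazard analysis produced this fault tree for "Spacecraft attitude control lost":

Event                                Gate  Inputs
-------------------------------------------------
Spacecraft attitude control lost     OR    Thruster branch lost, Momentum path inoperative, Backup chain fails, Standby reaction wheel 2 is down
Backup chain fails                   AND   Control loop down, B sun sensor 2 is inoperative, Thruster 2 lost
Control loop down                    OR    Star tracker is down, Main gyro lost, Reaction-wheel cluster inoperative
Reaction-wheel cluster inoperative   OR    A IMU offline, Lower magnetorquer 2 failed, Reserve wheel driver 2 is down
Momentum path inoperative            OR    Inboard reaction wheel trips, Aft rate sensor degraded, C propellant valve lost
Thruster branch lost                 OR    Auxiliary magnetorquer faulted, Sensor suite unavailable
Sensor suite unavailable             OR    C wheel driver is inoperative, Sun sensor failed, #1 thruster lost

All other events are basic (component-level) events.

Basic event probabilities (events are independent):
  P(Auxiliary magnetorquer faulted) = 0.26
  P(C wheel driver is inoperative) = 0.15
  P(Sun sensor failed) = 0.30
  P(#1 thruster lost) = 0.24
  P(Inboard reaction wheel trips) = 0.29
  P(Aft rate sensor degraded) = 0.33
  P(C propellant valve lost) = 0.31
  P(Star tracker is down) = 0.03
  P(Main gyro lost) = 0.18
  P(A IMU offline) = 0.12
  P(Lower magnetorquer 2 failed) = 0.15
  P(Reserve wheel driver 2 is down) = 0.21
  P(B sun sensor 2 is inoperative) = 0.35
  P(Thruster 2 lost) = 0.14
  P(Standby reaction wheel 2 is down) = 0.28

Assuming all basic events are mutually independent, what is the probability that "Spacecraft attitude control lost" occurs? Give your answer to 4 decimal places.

0.9230

P(Sensor suite unavailable) [OR] = 1 − (1−0.15) × (1−0.30) × (1−0.24) = 0.547800
P(Thruster branch lost) [OR] = 1 − (1−0.26) × (1−0.547800) = 0.665372
P(Momentum path inoperative) [OR] = 1 − (1−0.29) × (1−0.33) × (1−0.31) = 0.671767
P(Reaction-wheel cluster inoperative) [OR] = 1 − (1−0.12) × (1−0.15) × (1−0.21) = 0.409080
P(Control loop down) [OR] = 1 − (1−0.03) × (1−0.18) × (1−0.409080) = 0.529982
P(Backup chain fails) [AND] = 0.529982 × 0.35 × 0.14 = 0.025969
P(Spacecraft attitude control lost) [OR] = 1 − (1−0.665372) × (1−0.671767) × (1−0.025969) × (1−0.28) = 0.922972
Rounded to 4 decimal places: P(Spacecraft attitude control lost) ≈ 0.9230.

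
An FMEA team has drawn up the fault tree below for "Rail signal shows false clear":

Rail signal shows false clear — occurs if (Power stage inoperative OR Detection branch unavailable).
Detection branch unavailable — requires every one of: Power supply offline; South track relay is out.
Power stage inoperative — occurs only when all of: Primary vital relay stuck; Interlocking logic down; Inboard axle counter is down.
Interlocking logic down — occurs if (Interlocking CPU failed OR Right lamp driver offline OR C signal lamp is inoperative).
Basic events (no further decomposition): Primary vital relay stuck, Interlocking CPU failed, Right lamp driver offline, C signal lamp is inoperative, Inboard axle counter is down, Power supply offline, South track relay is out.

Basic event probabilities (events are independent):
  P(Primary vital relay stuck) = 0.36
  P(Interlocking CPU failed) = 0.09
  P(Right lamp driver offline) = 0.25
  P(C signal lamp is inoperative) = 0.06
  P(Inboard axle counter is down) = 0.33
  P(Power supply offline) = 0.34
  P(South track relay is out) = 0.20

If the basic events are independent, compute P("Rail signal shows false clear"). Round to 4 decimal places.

0.1077

P(Interlocking logic down) [OR] = 1 − (1−0.09) × (1−0.25) × (1−0.06) = 0.358450
P(Power stage inoperative) [AND] = 0.36 × 0.358450 × 0.33 = 0.042584
P(Detection branch unavailable) [AND] = 0.34 × 0.20 = 0.068000
P(Rail signal shows false clear) [OR] = 1 − (1−0.042584) × (1−0.068000) = 0.107688
Rounded to 4 decimal places: P(Rail signal shows false clear) ≈ 0.1077.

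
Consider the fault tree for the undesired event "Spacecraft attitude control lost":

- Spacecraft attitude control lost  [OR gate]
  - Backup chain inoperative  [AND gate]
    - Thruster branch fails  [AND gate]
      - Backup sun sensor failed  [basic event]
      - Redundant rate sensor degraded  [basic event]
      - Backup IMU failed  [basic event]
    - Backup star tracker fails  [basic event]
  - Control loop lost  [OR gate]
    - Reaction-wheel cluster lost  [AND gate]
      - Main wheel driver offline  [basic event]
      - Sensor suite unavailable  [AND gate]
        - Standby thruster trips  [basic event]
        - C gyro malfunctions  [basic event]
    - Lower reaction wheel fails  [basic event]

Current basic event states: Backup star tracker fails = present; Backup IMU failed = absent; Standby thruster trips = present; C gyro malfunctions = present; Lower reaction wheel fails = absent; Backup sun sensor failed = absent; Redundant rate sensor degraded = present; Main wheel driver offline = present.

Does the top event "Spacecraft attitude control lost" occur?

Thruster branch fails [AND]: Backup sun sensor failed=not, Redundant rate sensor degraded=occurs, Backup IMU failed=not → not all inputs occur → does not occur.
Backup chain inoperative [AND]: Thruster branch fails=not, Backup star tracker fails=occurs → not all inputs occur → does not occur.
Sensor suite unavailable [AND]: Standby thruster trips=occurs, C gyro malfunctions=occurs → all inputs occur → occurs.
Reaction-wheel cluster lost [AND]: Main wheel driver offline=occurs, Sensor suite unavailable=occurs → all inputs occur → occurs.
Control loop lost [OR]: Reaction-wheel cluster lost=occurs, Lower reaction wheel fails=not → at least one input occurs → occurs.
Spacecraft attitude control lost [OR]: Backup chain inoperative=not, Control loop lost=occurs → at least one input occurs → occurs.

Yes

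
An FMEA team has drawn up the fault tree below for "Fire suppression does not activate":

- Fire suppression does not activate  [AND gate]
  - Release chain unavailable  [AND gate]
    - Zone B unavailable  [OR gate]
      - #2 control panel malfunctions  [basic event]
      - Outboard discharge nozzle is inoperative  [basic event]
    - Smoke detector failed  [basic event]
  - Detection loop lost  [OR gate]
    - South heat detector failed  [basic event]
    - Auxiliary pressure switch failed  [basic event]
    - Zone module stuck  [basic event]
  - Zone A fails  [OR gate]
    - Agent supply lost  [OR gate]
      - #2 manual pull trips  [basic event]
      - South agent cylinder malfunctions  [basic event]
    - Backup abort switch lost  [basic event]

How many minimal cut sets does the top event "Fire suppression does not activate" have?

Zone B unavailable [OR]: union of children's cut sets → 2 cut set(s).
Release chain unavailable [AND]: one cut set from each child combined → 2 × 1 = 2 cut set(s).
Detection loop lost [OR]: union of children's cut sets → 3 cut set(s).
Agent supply lost [OR]: union of children's cut sets → 2 cut set(s).
Zone A fails [OR]: union of children's cut sets → 3 cut set(s).
Fire suppression does not activate [AND]: one cut set from each child combined → 2 × 3 × 3 = 18 cut set(s).

18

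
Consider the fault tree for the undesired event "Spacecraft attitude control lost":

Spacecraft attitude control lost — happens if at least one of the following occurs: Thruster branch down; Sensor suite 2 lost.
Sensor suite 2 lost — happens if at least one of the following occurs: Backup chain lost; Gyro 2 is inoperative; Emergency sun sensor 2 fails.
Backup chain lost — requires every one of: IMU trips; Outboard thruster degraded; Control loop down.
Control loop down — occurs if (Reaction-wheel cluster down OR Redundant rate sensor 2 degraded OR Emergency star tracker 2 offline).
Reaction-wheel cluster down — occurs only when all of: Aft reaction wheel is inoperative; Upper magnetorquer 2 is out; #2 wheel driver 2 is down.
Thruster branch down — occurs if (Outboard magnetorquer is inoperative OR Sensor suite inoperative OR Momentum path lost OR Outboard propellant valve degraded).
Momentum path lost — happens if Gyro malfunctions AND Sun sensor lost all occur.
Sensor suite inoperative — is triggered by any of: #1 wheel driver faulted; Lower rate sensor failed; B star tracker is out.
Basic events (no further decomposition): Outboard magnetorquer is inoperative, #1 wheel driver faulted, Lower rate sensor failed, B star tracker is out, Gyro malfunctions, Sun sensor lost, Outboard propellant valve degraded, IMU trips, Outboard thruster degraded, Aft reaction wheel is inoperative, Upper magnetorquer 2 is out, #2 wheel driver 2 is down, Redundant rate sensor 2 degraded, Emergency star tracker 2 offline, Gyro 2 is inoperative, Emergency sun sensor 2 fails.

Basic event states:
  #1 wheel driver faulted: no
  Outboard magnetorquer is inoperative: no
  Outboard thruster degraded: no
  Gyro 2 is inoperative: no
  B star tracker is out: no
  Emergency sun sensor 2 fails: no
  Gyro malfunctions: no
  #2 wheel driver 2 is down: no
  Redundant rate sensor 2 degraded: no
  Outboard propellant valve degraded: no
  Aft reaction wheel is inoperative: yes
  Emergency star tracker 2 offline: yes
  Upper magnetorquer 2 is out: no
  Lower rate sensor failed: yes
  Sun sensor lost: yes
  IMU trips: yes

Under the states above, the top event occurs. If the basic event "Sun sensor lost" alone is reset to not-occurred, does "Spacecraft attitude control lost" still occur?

Counterfactual: set "Sun sensor lost" to not occurred.
Sensor suite inoperative [OR]: #1 wheel driver faulted=not, Lower rate sensor failed=occurs, B star tracker is out=not → at least one input occurs → occurs.
Momentum path lost [AND]: Gyro malfunctions=not, Sun sensor lost=not → not all inputs occur → does not occur.
Thruster branch down [OR]: Outboard magnetorquer is inoperative=not, Sensor suite inoperative=occurs, Momentum path lost=not, Outboard propellant valve degraded=not → at least one input occurs → occurs.
Reaction-wheel cluster down [AND]: Aft reaction wheel is inoperative=occurs, Upper magnetorquer 2 is out=not, #2 wheel driver 2 is down=not → not all inputs occur → does not occur.
Control loop down [OR]: Reaction-wheel cluster down=not, Redundant rate sensor 2 degraded=not, Emergency star tracker 2 offline=occurs → at least one input occurs → occurs.
Backup chain lost [AND]: IMU trips=occurs, Outboard thruster degraded=not, Control loop down=occurs → not all inputs occur → does not occur.
Sensor suite 2 lost [OR]: Backup chain lost=not, Gyro 2 is inoperative=not, Emergency sun sensor 2 fails=not → no input occurs → does not occur.
Spacecraft attitude control lost [OR]: Thruster branch down=occurs, Sensor suite 2 lost=not → at least one input occurs → occurs.

Yes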